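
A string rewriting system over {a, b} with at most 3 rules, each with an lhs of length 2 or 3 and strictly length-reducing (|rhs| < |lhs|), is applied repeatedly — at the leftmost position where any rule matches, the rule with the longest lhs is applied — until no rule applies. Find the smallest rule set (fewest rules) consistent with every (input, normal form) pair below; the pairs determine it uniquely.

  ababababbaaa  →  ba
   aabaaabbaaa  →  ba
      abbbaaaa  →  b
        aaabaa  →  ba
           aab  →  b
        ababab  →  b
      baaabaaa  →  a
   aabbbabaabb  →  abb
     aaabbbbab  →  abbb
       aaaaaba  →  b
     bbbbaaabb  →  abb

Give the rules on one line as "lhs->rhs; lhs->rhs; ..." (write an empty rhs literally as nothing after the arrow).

  | ababababbaaa => bbababbaaa => babbaaa => baaa => ba
  | aabaaabbaaa => baaabbaaa => babbaaa => baaa => ba
  | abbbaaaa => abaaa => baa => b
  | aaabaa => abaa => ba

aa->; aba->b; bba->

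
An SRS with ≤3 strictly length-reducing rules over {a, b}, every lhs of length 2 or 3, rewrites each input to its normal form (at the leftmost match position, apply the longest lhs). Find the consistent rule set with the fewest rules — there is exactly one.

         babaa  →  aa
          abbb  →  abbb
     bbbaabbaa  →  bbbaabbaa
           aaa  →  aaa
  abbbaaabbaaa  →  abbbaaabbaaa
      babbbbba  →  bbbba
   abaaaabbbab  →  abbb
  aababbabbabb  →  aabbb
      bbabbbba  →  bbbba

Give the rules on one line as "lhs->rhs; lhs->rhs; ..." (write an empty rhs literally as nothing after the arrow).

  | babaa => aa
  | abbb
  | bbbaabbaa
  | aaa

aba->ab; bab->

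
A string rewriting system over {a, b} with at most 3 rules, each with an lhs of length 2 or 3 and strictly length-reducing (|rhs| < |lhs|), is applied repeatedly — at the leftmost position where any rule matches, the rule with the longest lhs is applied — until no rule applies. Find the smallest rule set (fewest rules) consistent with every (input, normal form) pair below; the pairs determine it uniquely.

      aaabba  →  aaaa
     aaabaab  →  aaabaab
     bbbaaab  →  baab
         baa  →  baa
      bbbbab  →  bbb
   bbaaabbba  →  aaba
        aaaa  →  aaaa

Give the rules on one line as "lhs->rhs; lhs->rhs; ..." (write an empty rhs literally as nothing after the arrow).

  | aaabba => aaaa
  | aaabaab
  | bbbaaab => baab
  | baa

abb->a; bba->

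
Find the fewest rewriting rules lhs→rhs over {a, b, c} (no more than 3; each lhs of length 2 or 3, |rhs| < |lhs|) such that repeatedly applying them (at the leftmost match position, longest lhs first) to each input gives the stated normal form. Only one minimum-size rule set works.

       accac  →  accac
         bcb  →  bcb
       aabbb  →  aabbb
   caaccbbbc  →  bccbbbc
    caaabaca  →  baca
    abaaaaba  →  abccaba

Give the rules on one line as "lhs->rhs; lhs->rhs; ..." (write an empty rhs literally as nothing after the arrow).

  | accac
  | bcb
  | aabbb
  | caaccbbbc => bccbbbc

aaa->cc; bab->b; caa->b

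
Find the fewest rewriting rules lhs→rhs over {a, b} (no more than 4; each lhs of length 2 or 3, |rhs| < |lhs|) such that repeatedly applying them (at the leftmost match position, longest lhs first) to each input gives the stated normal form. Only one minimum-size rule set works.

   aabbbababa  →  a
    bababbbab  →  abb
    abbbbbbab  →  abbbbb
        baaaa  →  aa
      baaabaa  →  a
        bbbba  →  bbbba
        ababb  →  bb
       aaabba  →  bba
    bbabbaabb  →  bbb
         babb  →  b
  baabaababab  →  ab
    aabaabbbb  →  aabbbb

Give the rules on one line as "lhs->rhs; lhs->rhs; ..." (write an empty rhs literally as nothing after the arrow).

  | aabbbababa => aabbaba => aaba => a
  | bababbbab => abbbab => abb
  | abbbbbbab => abbbbb
  | baaaa => aa

aaa->; aba->; baa->; bab->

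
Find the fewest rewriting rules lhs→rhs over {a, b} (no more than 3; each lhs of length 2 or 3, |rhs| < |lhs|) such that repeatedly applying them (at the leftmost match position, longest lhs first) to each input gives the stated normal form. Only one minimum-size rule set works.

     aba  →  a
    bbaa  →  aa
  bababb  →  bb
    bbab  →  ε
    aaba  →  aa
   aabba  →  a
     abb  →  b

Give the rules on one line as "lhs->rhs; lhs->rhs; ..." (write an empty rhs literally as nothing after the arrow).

  | aba => a
  | bbaa => aa
  | bababb => babb => bb
  | bbab => ab => ε

ab->; bba->a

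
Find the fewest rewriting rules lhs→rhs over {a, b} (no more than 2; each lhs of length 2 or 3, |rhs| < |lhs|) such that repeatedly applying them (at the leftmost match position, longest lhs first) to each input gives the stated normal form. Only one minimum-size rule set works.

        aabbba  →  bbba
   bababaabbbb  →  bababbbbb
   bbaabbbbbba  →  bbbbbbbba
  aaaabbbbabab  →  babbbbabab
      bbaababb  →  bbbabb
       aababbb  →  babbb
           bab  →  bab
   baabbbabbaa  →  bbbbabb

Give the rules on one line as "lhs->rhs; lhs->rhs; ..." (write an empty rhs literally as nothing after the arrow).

aa->; aaa->b

  | aabbba => bbba
  | bababaabbbb => bababbbbb
  | bbaabbbbbba => bbbbbbbba
  | aaaabbbbabab => babbbbabab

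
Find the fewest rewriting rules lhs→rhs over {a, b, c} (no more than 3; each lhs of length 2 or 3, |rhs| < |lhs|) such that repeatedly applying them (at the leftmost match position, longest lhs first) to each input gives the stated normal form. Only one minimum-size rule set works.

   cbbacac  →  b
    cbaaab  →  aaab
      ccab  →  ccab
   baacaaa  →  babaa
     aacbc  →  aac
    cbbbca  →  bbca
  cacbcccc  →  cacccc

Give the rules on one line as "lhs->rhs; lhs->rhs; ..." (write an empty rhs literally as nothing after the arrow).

aca->b; bac->b; cb->

  | cbbacac => bacac => bac => b
  | cbaaab => aaab
  | ccab
  | baacaaa => babaa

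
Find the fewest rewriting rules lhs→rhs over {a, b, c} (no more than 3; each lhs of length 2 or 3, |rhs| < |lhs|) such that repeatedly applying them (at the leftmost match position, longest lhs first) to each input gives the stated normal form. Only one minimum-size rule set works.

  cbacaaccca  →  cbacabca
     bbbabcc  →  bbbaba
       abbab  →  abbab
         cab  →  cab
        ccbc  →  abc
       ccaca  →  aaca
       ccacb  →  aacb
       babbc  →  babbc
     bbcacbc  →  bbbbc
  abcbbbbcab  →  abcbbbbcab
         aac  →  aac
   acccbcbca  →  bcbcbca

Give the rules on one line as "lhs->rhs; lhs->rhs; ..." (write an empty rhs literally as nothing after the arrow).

acc->b; cac->b; cc->a

  | cbacaaccca => cbacabca
  | bbbabcc => bbbaba
  | abbab
  | cab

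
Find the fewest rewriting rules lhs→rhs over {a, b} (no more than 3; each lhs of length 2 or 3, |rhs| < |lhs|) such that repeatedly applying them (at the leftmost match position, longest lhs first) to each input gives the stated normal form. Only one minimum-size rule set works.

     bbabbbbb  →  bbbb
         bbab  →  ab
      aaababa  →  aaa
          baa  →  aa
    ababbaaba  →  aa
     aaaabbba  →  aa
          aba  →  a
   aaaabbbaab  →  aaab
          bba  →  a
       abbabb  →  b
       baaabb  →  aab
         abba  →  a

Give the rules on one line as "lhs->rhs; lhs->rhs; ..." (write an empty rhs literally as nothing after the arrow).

  | bbabbbbb => babbbbb => abbbbb => bbbb
  | bbab => bab => ab
  | aaababa => aaaba => aaa
  | baa => aa

aba->a; abb->b; ba->a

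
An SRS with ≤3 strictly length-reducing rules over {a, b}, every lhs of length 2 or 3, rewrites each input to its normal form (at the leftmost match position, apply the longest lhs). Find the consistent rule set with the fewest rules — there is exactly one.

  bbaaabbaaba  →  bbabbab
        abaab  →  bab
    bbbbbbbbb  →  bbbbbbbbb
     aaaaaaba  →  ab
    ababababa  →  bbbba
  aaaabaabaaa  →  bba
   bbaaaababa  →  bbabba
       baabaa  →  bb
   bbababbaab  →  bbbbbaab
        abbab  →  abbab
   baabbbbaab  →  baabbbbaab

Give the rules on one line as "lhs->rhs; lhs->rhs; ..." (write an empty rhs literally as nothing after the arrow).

  | bbaaabbaaba => bbabbaaba => bbabbab
  | abaab => bab
  | bbbbbbbbb
  | aaaaaaba => aaaaba => aaba => ab

aaa->a; aba->b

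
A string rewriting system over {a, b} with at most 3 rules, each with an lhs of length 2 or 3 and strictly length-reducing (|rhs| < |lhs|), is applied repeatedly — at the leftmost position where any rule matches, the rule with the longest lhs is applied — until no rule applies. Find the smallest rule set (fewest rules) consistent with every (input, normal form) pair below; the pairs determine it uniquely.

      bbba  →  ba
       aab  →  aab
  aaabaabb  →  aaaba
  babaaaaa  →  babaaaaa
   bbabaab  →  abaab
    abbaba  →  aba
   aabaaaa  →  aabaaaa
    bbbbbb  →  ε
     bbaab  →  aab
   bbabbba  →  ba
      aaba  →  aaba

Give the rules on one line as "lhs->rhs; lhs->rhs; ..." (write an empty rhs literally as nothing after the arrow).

  | bbba => ba
  | aab
  | aaabaabb => aaaba
  | babaaaaa

abb->; bb->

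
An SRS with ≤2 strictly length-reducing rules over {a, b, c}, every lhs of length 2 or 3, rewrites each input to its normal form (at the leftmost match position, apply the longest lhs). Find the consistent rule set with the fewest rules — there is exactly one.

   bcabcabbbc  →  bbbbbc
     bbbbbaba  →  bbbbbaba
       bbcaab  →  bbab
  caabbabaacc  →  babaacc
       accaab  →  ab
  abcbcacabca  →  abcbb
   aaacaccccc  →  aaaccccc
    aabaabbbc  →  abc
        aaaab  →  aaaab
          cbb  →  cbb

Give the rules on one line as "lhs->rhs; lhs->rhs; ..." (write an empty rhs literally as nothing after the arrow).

  | bcabcabbbc => bbcabbbc => bbbbbc
  | bbbbbaba
  | bbcaab => bbab
  | caabbabaacc => abbabaacc => babaacc

abb->b; ca->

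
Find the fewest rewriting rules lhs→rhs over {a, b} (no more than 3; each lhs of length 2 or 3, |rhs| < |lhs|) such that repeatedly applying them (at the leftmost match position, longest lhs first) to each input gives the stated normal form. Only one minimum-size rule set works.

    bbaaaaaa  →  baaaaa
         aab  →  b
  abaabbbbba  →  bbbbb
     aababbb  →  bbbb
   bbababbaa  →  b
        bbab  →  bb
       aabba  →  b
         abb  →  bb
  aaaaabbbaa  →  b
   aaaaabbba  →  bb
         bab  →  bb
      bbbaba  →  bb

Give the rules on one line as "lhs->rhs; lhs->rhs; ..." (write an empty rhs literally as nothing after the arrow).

ab->b; bba->b

  | bbaaaaaa => baaaaa
  | aab => ab => b
  | abaabbbbba => baabbbbba => babbbbba => bbbbbba => bbbbb
  | aababbb => ababbb => babbb => bbbb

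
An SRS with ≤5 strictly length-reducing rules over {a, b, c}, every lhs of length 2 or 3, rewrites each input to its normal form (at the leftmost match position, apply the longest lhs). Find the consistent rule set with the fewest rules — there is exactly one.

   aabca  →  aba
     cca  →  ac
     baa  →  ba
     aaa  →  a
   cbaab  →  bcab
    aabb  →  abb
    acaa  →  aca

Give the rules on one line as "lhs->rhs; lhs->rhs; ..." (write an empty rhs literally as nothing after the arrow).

  | aabca => abca => aba
  | cca => ac
  | baa => ba
  | aaa => aa => a

aa->a; abc->ab; cba->bc; cca->ac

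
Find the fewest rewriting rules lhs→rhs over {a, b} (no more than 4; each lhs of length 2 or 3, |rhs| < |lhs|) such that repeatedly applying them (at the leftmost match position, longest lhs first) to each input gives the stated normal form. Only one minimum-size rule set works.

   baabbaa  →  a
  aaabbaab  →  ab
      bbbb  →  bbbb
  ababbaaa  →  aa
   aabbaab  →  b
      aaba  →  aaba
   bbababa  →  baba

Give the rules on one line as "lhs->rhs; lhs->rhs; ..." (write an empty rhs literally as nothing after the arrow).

aaa->; baa->; bba->

  | baabbaa => bbaa => a
  | aaabbaab => bbaab => ab
  | bbbb
  | ababbaaa => abaaa => aa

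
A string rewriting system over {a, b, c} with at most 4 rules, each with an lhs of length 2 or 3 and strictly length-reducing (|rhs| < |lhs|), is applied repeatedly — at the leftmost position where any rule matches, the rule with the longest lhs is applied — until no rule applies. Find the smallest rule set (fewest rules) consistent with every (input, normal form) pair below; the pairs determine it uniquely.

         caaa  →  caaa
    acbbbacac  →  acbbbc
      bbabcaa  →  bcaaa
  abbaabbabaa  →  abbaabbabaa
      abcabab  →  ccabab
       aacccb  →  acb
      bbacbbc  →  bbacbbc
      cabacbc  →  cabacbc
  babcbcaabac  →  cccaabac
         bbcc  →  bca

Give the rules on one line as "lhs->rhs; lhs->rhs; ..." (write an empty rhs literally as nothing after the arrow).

abc->cc; aca->; acc->; bcc->ca

  | caaa
  | acbbbacac => acbbbc
  | bbabcaa => bbccaa => bcaaa
  | abbaabbabaa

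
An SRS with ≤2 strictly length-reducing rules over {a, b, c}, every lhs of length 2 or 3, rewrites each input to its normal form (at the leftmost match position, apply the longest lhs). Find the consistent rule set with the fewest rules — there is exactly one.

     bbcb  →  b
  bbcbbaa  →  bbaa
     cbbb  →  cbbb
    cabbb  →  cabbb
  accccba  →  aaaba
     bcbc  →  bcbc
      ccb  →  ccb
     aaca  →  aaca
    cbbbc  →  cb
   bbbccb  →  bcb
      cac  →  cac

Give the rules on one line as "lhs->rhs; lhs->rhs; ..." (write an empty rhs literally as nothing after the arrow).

  | bbcb => b
  | bbcbbaa => bbaa
  | cbbb
  | cabbb

acc->aa; bbc->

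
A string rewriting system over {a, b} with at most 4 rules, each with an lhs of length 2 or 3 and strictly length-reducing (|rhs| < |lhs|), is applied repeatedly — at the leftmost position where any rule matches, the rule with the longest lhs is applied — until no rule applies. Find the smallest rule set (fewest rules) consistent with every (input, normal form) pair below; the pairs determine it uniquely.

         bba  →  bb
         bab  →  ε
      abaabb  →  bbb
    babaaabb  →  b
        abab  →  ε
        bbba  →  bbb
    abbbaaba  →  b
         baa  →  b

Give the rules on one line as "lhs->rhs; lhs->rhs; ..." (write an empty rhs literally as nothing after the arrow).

aa->b; ab->; ba->b; bab->

  | bba => bb
  | bab => ε
  | abaabb => aabb => bbb
  | babaaabb => aaabb => babb => b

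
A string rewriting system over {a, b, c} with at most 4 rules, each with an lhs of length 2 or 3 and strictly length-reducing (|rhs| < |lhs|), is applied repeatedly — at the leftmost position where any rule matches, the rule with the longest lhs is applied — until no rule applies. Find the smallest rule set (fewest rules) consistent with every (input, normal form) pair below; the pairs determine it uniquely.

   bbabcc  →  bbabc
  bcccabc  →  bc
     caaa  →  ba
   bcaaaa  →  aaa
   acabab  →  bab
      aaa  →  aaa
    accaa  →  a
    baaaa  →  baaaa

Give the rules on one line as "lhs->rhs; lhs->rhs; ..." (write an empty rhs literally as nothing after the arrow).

  | bbabcc => bbabc
  | bcccabc => bccabc => bcabc => bc
  | caaa => ba
  | bcaaaa => aaa

aca->; bca->; caa->b; cc->c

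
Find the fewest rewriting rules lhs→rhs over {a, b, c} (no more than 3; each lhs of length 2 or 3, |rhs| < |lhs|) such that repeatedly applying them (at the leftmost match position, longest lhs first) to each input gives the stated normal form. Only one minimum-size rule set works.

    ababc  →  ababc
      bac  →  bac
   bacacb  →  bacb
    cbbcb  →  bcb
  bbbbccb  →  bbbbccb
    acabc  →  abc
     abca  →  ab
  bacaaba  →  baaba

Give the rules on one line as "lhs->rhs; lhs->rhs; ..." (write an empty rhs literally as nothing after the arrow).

ca->; cbb->b

  | ababc
  | bac
  | bacacb => bacb
  | cbbcb => bcb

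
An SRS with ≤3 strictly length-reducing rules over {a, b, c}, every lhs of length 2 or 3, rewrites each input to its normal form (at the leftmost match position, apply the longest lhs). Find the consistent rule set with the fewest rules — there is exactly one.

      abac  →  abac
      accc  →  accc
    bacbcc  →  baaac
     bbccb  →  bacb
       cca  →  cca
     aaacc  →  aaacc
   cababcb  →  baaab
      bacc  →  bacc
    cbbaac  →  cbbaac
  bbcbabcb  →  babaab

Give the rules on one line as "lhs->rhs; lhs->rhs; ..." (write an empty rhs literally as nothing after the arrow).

  | abac
  | accc
  | bacbcc => baaac
  | bbccb => bacb

bc->a; cab->ba; cbc->aa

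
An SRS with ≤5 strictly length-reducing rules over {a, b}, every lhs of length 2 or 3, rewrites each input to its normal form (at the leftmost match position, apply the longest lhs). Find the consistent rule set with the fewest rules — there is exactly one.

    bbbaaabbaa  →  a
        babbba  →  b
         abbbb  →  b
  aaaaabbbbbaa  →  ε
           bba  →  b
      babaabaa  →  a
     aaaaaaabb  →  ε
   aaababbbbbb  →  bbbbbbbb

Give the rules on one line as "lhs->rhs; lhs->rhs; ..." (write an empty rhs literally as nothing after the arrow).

  | bbbaaabbaa => bbaabbaa => babbaa => baa => a
  | babbba => bba => b
  | abbbb => babb => b
  | aaaaabbbbbaa => aaaababbbaa => aaabbbbbaa => aababbbaa => abbbbbaa => babbbaa => bbaa => ba => ε

aba->bb; abb->ba; ba->; bab->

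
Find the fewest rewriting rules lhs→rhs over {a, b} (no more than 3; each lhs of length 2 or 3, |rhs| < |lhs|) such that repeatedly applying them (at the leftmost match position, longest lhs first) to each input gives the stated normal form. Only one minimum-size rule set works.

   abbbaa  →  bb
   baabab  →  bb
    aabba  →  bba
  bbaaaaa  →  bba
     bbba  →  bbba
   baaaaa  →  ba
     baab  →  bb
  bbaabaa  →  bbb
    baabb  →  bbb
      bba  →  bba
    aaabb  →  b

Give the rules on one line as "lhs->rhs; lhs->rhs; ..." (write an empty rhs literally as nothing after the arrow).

aa->; ab->

  | abbbaa => bbaa => bb
  | baabab => bbab => bb
  | aabba => bba
  | bbaaaaa => bbaaa => bba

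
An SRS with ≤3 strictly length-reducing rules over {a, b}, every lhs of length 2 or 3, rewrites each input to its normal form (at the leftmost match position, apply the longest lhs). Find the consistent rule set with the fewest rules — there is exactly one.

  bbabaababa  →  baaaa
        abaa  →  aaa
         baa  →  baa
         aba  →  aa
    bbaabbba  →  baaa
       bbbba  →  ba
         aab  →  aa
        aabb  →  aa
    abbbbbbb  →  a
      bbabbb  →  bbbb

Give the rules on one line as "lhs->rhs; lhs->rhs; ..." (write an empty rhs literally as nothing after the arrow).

  | bbabaababa => babaababa => bbaababa => baababa => baaaba => baaaa
  | abaa => aaa
  | baa
  | aba => aa

ab->a; bab->bb; bba->ba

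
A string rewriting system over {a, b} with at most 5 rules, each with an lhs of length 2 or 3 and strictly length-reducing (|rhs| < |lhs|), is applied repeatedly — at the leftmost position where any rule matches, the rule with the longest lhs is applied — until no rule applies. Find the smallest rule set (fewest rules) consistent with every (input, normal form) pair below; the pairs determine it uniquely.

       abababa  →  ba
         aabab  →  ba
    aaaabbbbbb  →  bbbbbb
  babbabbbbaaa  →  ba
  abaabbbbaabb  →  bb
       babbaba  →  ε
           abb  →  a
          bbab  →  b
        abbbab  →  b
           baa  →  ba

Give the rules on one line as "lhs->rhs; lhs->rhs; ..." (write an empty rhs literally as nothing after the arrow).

  | abababa => aababa => baba => baa => ba
  | aabab => bab => ba
  | aaaabbbbbb => aaabbbbbb => aabbbbbb => bbbbbb
  | babbabbbbaaa => bababbbbaaa => baabbbbaaa => bbbbbaaa => bbbaa => ba

aa->a; aab->b; ab->a; bba->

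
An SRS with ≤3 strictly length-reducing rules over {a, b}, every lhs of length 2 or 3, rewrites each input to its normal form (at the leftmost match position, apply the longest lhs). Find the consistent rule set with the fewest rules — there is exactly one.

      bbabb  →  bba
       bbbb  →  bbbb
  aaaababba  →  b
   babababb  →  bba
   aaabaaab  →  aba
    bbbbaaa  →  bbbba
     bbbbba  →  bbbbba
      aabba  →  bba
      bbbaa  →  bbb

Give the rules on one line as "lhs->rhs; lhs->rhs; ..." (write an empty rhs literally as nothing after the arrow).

aa->; bab->ba

  | bbabb => bbab => bba
  | bbbb
  | aaaababba => aababba => babba => baba => baa => b
  | babababb => baababb => bbabb => bbab => bba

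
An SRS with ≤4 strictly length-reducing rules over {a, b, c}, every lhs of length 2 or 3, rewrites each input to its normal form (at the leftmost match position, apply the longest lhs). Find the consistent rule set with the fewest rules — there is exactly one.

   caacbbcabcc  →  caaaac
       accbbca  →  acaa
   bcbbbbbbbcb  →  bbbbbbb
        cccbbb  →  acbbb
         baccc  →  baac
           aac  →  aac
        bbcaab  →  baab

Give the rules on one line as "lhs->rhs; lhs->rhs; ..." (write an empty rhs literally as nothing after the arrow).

bc->; cba->aa; ccc->ac

  | caacbbcabcc => caacbabcc => caaaabcc => caaaac
  | accbbca => accba => acaa
  | bcbbbbbbbcb => bbbbbbbcb => bbbbbbb
  | cccbbb => acbbb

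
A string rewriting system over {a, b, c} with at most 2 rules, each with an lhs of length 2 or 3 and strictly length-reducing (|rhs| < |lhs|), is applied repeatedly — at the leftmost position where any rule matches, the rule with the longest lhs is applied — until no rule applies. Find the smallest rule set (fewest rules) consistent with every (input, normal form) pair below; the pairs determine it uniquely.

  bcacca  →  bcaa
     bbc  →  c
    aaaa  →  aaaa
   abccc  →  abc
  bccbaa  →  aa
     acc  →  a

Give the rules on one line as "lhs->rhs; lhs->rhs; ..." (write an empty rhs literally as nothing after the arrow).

bb->; cc->

  | bcacca => bcaa
  | bbc => c
  | aaaa
  | abccc => abc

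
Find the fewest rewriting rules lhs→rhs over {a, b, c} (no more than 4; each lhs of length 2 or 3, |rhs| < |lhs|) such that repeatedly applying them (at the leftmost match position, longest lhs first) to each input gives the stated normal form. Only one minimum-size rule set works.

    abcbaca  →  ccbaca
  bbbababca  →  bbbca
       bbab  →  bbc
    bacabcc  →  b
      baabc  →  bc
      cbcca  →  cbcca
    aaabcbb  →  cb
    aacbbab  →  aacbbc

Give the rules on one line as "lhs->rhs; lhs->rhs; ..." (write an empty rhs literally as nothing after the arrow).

ab->c; acc->; baa->; cab->

  | abcbaca => ccbaca
  | bbbababca => bbbcabca => bbbca
  | bbab => bbc
  | bacabcc => bacc => b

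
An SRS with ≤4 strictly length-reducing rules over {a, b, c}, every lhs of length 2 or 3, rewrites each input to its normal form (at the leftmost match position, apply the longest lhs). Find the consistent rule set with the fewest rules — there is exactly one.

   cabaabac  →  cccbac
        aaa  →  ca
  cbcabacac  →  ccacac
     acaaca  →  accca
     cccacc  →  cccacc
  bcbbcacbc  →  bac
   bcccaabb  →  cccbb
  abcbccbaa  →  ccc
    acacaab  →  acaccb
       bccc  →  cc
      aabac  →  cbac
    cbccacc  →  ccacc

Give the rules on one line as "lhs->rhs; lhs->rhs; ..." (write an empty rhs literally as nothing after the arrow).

  | cabaabac => ccaabac => cccbac
  | aaa => ca
  | cbcabacac => cabacac => ccacac
  | acaaca => accca

aa->c; ab->c; bc->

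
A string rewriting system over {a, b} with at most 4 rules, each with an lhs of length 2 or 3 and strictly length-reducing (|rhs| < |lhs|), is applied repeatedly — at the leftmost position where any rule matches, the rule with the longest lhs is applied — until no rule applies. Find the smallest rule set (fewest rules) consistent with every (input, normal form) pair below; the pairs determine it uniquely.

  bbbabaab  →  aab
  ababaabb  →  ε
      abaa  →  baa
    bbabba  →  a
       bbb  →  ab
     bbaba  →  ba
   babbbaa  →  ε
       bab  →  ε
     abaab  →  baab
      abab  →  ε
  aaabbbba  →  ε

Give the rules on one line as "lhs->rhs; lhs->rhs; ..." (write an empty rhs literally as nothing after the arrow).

  | bbbabaab => ababaab => babaab => aab
  | ababaabb => babaabb => aabb => aaa => ε
  | abaa => baa
  | bbabba => aabba => aaaa => a

aaa->; aba->ba; bab->; bb->a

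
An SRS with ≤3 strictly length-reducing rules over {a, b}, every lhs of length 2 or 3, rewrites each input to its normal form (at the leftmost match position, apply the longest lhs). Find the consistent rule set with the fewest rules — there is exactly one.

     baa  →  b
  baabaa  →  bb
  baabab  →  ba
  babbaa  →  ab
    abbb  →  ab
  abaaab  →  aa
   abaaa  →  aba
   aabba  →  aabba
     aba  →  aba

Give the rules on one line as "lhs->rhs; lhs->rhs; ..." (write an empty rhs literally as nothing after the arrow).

  | baa => b
  | baabaa => bbaa => bb
  | baabab => bbab => ba
  | babbaa => abaa => ab

baa->b; bab->a; bbb->b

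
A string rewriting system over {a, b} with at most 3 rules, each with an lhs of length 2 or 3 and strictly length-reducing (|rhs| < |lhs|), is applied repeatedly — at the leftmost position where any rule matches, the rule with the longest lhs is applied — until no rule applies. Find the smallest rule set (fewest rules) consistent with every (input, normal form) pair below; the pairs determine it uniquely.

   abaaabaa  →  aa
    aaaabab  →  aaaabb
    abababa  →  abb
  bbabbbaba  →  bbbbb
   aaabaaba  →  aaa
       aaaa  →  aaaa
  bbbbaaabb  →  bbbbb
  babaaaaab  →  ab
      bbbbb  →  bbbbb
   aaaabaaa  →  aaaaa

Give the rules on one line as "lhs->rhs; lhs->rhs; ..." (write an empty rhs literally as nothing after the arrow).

  | abaaabaa => aabaa => aa
  | aaaabab => aaaabb
  | abababa => abbaba => abbba => abb
  | bbabbbaba => bbbbbaba => bbbbbba => bbbbb

ba->; baa->; bab->bb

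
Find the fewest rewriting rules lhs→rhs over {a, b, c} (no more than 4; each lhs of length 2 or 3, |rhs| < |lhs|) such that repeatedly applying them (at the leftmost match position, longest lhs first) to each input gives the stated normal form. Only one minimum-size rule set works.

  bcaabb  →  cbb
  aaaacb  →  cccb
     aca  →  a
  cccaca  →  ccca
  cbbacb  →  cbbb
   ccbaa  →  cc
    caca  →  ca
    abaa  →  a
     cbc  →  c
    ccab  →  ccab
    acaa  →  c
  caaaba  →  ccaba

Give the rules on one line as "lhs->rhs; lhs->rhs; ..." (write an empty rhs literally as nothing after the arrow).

aa->c; ac->; bc->

  | bcaabb => aabb => cbb
  | aaaacb => caacb => cccb
  | aca => a
  | cccaca => ccca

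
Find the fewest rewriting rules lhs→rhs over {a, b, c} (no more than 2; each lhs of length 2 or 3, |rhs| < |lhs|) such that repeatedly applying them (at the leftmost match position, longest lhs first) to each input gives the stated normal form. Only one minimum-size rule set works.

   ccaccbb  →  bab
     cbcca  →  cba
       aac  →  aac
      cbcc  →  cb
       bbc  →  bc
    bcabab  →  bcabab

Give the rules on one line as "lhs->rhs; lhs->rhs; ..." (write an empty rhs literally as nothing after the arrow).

bb->b; cc->b

  | ccaccbb => baccbb => babbb => babb => bab
  | cbcca => cbba => cba
  | aac
  | cbcc => cbb => cb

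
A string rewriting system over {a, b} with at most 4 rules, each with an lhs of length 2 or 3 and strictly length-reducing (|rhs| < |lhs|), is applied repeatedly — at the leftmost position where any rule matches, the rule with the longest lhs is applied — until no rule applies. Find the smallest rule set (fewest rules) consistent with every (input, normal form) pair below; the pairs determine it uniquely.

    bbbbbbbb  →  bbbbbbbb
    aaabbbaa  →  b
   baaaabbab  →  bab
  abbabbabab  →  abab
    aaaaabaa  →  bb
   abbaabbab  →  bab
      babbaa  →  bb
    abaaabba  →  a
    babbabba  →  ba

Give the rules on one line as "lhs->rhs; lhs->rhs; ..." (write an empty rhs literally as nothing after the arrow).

aa->b; abb->bb; bba->a

  | bbbbbbbb
  | aaabbbaa => babbbaa => bbbbaa => bbaa => aa => b
  | baaaabbab => bbaabbab => aabbab => bbbab => bab
  | abbabbabab => bbabbabab => abbabab => bbabab => abab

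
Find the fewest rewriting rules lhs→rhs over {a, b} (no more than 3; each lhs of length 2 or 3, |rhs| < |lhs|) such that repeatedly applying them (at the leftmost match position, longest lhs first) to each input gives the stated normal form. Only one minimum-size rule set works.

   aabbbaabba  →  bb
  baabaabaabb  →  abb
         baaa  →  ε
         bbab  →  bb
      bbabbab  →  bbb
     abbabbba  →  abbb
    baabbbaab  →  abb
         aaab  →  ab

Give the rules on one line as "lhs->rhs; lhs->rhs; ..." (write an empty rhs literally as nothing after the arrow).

  | aabbbaabba => bbbaabba => bbabba => bbba => bb
  | baabaabaabb => abaabaabb => aabaabb => baabb => abb
  | baaa => aa => ε
  | bbab => bb

aa->; ba->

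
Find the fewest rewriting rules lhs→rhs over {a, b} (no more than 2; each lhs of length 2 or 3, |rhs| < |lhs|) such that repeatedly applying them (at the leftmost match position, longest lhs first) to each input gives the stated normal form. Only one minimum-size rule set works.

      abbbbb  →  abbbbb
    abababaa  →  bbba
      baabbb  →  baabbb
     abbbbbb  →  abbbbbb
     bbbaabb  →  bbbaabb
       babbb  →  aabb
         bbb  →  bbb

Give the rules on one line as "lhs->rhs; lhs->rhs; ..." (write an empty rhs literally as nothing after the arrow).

aaa->bb; bab->aa

  | abbbbb
  | abababaa => aaaabaa => bbabaa => baaaa => bbba
  | baabbb
  | abbbbbb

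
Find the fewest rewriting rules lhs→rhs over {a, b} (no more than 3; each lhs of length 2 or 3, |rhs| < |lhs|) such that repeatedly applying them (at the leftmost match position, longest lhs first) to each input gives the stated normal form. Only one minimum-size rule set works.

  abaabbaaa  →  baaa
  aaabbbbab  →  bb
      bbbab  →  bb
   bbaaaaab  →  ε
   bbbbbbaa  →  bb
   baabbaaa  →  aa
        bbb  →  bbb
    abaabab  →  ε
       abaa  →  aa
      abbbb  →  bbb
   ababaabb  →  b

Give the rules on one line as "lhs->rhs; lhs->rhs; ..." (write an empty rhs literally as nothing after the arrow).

aab->ab; ab->; bba->

  | abaabbaaa => aabbaaa => abbaaa => baaa
  | aaabbbbab => aabbbbab => abbbbab => bbbab => bb
  | bbbab => bb
  | bbaaaaab => aaaab => aaab => aab => ab => ε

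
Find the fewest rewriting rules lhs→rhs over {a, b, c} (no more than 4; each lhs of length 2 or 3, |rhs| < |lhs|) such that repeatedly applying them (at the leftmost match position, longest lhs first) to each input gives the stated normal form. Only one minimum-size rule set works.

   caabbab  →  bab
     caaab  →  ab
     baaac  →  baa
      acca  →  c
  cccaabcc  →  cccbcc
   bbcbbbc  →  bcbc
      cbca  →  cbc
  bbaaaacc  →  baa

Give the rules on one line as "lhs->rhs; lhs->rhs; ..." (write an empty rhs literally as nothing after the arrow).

ac->; bb->b; ca->c; caa->ac

  | caabbab => acbbab => bbab => bab
  | caaab => acab => ab
  | baaac => baa
  | acca => ca => c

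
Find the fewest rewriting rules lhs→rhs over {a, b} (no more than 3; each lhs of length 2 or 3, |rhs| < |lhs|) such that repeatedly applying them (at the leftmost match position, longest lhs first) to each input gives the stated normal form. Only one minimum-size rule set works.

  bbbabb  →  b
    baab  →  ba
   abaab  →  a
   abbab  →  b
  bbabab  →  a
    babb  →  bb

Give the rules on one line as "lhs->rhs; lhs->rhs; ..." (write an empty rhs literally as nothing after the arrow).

  | bbbabb => baabb => bab => b
  | baab => ba
  | abaab => aab => a
  | abbab => bab => b

ab->; bba->aa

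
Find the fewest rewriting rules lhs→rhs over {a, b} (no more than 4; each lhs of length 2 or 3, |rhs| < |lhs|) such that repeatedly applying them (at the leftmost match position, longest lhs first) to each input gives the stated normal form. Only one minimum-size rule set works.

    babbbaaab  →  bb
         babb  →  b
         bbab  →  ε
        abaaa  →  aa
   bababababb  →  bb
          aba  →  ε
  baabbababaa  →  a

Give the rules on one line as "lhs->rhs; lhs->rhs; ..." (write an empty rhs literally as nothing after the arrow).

  | babbbaaab => abbbaaab => bbaaab => baaab => aaab => bb
  | babb => abb => b
  | bbab => bab => ab => ε
  | abaaa => aa

aaa->b; ab->; aba->; ba->a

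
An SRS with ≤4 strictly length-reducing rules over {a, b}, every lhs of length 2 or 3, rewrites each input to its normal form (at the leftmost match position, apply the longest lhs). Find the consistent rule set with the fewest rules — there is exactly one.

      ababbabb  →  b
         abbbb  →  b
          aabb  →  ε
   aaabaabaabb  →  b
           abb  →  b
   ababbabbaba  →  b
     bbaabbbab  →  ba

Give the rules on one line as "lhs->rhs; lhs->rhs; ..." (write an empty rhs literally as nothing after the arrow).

aa->; ab->a; abb->b; bb->

  | ababbabb => aabbabb => bbabb => abb => b
  | abbbb => bbb => b
  | aabb => bb => ε
  | aaabaabaabb => abaabaabb => aaabaabb => abaabb => aaabb => abb => b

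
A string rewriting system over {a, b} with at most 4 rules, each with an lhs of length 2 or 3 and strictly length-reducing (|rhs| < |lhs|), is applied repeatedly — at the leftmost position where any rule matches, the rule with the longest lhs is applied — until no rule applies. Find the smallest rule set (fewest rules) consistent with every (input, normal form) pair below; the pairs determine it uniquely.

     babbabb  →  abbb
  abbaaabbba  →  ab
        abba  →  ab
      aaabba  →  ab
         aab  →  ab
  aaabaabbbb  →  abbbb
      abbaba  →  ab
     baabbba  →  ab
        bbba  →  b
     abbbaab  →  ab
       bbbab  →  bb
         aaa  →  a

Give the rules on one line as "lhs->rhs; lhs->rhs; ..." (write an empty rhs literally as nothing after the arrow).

  | babbabb => bbabb => abbb
  | abbaaabbba => aabaabbba => abaabbba => aabbba => abbba => abab => ab
  | abba => aab => ab
  | aaabba => aabba => abba => aab => ab

aa->a; ba->; bba->ab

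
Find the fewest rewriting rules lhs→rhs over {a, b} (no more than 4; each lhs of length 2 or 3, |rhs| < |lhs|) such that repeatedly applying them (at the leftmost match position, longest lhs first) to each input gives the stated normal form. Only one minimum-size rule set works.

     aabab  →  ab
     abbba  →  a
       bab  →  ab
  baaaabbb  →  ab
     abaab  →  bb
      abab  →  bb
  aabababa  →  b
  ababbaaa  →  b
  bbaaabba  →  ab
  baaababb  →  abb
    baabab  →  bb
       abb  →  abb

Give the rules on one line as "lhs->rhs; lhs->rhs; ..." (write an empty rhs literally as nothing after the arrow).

aa->b; ba->; bab->ab; bbb->b

  | aabab => bbab => bab => ab
  | abbba => aba => a
  | bab => ab
  | baaaabbb => aaabbb => babbb => abbb => ab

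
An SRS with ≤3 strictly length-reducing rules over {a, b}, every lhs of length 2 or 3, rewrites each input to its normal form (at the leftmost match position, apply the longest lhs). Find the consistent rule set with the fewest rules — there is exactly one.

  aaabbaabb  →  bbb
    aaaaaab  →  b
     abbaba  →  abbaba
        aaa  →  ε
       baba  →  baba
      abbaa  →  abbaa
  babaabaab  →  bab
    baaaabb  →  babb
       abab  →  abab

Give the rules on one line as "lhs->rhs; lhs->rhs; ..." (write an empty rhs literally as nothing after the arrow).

aaa->; aab->

  | aaabbaabb => bbaabb => bbb
  | aaaaaab => aaab => b
  | abbaba
  | aaa => ε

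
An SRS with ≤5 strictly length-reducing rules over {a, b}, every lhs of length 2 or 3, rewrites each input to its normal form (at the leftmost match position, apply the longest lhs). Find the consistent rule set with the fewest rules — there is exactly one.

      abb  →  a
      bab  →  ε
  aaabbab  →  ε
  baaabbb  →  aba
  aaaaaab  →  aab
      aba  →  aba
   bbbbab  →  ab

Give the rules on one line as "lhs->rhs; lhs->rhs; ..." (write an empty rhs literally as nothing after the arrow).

  | abb => a
  | bab => ε
  | aaabbab => babbab => bab => ε
  | baaabbb => bbabbb => abbb => aba

aaa->ba; bab->; bb->; bbb->ba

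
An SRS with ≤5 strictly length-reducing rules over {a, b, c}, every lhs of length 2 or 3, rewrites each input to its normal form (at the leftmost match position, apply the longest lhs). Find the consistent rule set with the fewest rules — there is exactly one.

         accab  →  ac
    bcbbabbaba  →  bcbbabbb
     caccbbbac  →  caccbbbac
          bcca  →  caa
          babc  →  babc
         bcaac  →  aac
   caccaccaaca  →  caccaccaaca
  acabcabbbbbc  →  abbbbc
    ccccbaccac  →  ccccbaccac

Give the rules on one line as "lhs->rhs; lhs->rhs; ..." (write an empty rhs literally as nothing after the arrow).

aba->b; bca->a; bcc->ca; cab->

  | accab => ac
  | bcbbabbaba => bcbbabbb
  | caccbbbac
  | bcca => caa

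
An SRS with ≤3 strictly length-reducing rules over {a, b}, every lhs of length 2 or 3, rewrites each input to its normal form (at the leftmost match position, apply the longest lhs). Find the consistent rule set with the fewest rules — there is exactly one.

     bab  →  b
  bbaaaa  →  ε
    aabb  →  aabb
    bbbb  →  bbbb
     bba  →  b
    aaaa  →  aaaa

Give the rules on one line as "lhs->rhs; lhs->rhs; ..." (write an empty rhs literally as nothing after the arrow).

ba->; baa->

  | bab => b
  | bbaaaa => baa => ε
  | aabb
  | bbbb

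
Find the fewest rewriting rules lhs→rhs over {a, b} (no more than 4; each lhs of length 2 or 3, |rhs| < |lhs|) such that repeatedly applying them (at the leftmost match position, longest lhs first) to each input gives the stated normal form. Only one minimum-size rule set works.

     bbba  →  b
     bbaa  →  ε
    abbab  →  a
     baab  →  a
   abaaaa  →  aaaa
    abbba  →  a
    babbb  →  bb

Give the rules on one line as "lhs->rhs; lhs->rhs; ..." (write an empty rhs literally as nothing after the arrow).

ab->a; aba->a; ba->; bbb->bb

  | bbba => bba => b
  | bbaa => ba => ε
  | abbab => abab => ab => a
  | baab => ab => a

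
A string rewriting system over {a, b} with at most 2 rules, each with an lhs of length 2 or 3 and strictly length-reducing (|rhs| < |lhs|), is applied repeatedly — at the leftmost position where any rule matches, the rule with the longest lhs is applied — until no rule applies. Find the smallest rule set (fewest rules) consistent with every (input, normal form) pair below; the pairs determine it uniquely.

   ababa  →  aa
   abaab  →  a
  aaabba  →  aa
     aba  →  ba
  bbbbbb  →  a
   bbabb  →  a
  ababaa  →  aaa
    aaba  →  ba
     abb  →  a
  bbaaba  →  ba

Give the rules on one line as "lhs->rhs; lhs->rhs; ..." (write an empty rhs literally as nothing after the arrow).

  | ababa => baba => bba => aa
  | abaab => baab => bab => bb => a
  | aaabba => aabba => abba => bba => aa
  | aba => ba

ab->b; bb->a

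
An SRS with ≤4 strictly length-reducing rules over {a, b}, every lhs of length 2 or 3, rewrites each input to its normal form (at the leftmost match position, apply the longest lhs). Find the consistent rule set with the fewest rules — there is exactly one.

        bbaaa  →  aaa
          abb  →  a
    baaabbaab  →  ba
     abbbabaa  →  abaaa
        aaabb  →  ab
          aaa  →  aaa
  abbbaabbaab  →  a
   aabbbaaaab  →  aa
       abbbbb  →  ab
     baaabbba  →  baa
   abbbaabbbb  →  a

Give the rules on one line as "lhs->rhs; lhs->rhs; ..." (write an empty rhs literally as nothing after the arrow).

aab->; bab->ba; bb->

  | bbaaa => aaa
  | abb => a
  | baaabbaab => babaab => baaab => ba
  | abbbabaa => ababaa => abaaa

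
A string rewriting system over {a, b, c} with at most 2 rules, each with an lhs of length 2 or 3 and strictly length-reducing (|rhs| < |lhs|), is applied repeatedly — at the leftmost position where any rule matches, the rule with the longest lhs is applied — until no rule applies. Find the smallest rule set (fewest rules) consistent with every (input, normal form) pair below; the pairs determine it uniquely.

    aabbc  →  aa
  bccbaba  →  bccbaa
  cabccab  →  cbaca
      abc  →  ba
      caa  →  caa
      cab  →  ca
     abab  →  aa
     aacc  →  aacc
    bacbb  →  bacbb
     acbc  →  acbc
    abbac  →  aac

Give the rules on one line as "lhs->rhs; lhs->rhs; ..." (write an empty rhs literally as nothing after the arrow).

  | aabbc => aabc => aba => aa
  | bccbaba => bccbaa
  | cabccab => cbacab => cbaca
  | abc => ba

ab->a; abc->ba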